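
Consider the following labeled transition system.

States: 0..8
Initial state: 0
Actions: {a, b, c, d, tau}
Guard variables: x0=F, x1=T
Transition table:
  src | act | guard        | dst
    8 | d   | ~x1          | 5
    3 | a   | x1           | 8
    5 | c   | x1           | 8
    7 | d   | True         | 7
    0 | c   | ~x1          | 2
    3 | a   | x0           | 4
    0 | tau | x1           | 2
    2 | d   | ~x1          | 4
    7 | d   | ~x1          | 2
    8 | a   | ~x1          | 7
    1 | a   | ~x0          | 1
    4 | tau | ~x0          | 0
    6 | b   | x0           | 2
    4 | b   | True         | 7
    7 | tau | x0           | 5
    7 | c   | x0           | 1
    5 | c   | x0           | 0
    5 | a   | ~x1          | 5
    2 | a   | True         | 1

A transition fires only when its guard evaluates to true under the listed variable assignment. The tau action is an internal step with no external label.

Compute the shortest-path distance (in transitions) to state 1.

BFS to 1:
  depth 0: {0}
  depth 1: {2}
  depth 2: {1}
1 enters at depth 2; path tau·a

Answer: 2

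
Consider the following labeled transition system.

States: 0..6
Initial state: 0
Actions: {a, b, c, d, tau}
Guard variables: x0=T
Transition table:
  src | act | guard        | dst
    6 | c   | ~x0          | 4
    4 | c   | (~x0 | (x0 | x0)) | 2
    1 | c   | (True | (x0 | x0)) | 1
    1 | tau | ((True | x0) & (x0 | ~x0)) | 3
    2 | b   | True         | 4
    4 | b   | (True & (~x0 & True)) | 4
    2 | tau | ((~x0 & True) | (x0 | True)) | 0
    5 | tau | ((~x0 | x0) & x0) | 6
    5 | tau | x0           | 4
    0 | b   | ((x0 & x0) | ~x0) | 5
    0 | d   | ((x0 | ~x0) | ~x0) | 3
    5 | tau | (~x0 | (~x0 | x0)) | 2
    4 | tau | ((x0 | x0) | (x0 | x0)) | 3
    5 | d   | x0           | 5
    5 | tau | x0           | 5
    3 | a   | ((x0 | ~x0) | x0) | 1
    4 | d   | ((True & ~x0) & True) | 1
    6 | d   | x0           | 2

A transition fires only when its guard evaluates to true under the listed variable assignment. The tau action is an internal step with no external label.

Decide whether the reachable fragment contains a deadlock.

Answer: DEADLOCK-FREE

Analysis:
Reachable = {0,1,2,3,4,5,6}
  0: b→5  d→3  [2 exit(s)]
  1: c→1  tau→3  [2 exit(s)]
  2: b→4  tau→0  [2 exit(s)]
  3: a→1  [1 exit(s)]
  4: c→2  tau→3  [2 exit(s)]
  5: d→5  tau→2  tau→4  tau→5  tau→6  [5 exit(s)]
  6: d→2  [1 exit(s)]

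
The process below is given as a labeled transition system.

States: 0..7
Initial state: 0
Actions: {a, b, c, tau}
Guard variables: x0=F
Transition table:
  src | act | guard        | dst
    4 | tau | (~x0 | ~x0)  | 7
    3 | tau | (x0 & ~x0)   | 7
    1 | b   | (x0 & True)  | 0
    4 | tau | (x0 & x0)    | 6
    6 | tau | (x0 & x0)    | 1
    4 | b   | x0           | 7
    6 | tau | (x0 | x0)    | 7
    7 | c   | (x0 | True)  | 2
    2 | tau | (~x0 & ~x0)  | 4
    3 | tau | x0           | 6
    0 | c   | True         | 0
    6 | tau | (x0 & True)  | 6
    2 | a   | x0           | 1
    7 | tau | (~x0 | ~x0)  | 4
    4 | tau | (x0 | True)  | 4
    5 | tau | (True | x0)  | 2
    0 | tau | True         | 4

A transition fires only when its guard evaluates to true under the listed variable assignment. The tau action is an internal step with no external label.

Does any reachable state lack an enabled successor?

R = {0,2,4,7}
  0: c→0  tau→4  [2 out]
  2: tau→4  [1 out]
  4: tau→4  tau→7  [2 out]
  7: c→2  tau→4  [2 out]

Answer: DEADLOCK-FREE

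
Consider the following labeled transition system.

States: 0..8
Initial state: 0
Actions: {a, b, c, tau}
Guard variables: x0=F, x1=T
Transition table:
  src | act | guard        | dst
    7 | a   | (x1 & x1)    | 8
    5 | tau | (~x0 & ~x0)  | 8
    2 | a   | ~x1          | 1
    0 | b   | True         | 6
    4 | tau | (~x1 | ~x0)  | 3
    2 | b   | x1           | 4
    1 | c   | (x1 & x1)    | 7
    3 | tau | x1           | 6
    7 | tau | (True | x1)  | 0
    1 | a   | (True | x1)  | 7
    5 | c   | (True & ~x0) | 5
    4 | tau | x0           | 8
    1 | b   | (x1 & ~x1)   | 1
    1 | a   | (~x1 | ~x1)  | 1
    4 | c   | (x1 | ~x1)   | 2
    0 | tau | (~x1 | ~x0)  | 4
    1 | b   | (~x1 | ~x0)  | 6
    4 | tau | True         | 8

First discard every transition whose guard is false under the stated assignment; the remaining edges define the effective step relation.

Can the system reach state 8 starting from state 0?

Answer: REACHABLE

Analysis:
Guard filter leaves 14 enabled edge(s).
Layer 0: {0}
Layer 1: {4,6}  cumulative {0,4,6}
Layer 2: {2,3,8}  cumulative {0,2,3,4,6,8}
R = {0,2,3,4,6,8}
Path to 8: tau·tau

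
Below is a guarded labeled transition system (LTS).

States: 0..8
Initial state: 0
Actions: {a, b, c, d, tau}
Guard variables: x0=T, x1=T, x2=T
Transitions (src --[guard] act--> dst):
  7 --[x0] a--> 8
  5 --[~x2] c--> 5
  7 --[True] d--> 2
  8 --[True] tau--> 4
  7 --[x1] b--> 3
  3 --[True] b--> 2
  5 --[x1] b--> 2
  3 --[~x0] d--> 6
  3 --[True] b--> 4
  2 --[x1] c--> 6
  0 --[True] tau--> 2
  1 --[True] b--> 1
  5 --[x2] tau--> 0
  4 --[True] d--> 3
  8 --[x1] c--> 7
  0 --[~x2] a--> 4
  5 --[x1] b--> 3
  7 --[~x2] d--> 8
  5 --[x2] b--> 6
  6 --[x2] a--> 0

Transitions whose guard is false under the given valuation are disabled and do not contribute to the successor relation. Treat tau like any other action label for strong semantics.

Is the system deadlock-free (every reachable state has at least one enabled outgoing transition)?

R = {0,2,6}
  0: tau→2  [1 exit(s)]
  2: c→6  [1 exit(s)]
  6: a→0  [1 exit(s)]

Answer: DEADLOCK-FREE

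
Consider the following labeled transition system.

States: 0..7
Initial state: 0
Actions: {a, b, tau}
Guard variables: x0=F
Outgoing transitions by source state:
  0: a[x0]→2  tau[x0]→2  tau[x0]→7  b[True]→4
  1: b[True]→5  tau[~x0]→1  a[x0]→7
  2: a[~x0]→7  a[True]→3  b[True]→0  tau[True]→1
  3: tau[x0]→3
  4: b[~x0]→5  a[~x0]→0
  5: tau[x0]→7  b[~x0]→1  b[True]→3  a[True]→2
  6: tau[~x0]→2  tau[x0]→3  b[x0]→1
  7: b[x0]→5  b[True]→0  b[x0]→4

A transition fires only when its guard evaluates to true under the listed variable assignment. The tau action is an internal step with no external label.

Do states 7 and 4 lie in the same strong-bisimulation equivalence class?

Answer: NOT BISIMILAR

Analysis:
Bisimulation quotient by refinement:
  round 0: {{0,1,2,3,4,5,6,7}}
  round 1: {{0,7},{1},{2},{3},{4,5},{6}}
  round 2: {{0},{1},{2},{3},{4},{5},{6},{7}}
Fixed point at round 3; 8 class(es).
class of 7: {7}; class of 4: {4}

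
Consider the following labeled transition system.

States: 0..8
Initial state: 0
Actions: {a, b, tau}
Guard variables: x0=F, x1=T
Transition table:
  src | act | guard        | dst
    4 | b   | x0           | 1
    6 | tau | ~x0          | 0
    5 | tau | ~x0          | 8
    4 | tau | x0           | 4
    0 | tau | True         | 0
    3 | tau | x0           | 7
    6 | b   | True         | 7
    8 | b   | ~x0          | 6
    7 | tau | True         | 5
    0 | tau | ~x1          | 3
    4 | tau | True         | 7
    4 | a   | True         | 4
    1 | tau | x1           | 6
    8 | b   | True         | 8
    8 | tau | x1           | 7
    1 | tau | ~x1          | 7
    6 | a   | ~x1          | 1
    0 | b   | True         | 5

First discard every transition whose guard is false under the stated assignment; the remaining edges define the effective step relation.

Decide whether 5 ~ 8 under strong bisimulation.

Refine partition for ~:
  π0 = {{0,1,2,3,4,5,6,7,8}}
  π1 = {{0,6,8},{1,5,7},{2,3},{4}}
  π2 = {{0,6},{1,5},{2,3},{4},{7},{8}}
  π3 = {{0},{1},{2,3},{4},{5},{6},{7},{8}}
Fixed point at round 4; 8 class(es).
class of 5: {5}; class of 8: {8}

Answer: NOT BISIMILAR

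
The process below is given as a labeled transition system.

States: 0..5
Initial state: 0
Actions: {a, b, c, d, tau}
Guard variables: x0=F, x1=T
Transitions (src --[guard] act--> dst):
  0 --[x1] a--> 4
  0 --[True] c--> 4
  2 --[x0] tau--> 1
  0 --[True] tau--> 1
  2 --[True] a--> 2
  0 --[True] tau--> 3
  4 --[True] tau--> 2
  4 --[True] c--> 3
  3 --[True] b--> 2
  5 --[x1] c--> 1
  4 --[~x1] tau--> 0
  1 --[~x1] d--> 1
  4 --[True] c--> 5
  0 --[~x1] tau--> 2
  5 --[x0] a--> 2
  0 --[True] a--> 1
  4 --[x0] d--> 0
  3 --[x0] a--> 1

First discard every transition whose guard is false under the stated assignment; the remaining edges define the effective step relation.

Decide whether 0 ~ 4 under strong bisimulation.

Bisimulation quotient by refinement:
  P[0] = {{0,1,2,3,4,5}}
  P[1] = {{0},{1},{2},{3},{4},{5}}
6 equivalence class(es) (converged in 2)
0∈{0}, 4∈{4}

Answer: NOT BISIMILAR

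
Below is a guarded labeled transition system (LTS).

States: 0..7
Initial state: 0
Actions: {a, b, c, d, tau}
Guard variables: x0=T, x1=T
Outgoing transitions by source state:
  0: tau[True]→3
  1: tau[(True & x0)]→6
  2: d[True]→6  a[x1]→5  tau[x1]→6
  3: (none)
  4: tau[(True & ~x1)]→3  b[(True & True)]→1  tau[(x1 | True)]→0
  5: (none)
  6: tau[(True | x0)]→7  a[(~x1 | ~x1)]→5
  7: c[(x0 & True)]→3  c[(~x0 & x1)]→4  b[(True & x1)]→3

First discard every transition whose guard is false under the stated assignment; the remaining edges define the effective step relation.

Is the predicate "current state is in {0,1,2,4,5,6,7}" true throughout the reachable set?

Inv-set: {0,1,2,4,5,6,7}
Reachable = {0,3}
  0: ok
  3: ✗ unsafe
reach 3 via tau — violates

Answer: INVARIANT VIOLATED at state 3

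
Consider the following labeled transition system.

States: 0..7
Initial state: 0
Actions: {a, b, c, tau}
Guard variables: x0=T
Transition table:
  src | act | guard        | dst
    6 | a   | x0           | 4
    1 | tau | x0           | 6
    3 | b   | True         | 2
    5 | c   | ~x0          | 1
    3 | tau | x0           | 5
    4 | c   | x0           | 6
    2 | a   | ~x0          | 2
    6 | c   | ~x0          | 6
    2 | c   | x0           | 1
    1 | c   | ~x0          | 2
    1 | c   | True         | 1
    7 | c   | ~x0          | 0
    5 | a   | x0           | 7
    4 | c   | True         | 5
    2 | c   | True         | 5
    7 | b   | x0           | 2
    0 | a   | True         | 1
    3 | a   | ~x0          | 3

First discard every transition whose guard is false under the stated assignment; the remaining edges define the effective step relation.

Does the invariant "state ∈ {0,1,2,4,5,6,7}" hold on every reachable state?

Answer: INVARIANT HOLDS

Trace:
Safe = {0,1,2,4,5,6,7}
Reachable = {0,1,2,4,5,6,7}
  0: safe
  1: safe
  2: safe
  4: safe
  5: safe
  6: safe
  7: safe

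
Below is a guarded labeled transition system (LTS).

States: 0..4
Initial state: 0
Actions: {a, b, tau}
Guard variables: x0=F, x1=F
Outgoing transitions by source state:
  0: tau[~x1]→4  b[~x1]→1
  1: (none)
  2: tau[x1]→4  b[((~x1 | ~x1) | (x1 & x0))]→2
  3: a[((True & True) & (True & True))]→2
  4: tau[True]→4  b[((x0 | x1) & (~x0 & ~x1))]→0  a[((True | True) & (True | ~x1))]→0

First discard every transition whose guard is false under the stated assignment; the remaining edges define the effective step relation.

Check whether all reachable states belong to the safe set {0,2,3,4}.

Inv-set: {0,2,3,4}
R = {0,1,4}
  0: ok
  1: VIOLATES
  4: ok
reach 1 via b — violates

Answer: INVARIANT VIOLATED at state 1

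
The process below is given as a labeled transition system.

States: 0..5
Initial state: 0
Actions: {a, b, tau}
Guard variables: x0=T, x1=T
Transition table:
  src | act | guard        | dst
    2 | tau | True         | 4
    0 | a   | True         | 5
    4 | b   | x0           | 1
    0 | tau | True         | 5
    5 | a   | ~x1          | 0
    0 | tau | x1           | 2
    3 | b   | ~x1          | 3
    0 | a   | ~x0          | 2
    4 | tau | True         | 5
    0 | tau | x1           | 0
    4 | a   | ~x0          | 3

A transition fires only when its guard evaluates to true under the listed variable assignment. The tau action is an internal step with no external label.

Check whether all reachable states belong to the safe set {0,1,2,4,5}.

Allowed set {0,1,2,4,5}
Reach set: {0,1,2,4,5}
  0: ✓
  1: ✓
  2: ✓
  4: ✓
  5: ✓

Answer: INVARIANT HOLDS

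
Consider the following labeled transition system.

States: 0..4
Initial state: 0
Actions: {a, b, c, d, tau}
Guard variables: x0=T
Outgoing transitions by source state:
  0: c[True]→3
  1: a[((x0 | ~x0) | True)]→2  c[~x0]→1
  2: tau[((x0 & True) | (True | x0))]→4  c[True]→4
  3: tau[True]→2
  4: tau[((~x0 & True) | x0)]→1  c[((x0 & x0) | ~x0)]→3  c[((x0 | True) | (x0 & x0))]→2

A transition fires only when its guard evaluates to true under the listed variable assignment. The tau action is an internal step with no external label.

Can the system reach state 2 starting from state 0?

Answer: REACHABLE

Working:
After dropping false guards: 8 live edges.
Layer 0: {0}
Layer 1: {3}  now seen {0,3}
Layer 2: {2}  now seen {0,2,3}
Layer 3: {4}  now seen {0,2,3,4}
Layer 4: {1}  now seen {0,1,2,3,4}
Reach set: {0,1,2,3,4}
witness 2: c·tau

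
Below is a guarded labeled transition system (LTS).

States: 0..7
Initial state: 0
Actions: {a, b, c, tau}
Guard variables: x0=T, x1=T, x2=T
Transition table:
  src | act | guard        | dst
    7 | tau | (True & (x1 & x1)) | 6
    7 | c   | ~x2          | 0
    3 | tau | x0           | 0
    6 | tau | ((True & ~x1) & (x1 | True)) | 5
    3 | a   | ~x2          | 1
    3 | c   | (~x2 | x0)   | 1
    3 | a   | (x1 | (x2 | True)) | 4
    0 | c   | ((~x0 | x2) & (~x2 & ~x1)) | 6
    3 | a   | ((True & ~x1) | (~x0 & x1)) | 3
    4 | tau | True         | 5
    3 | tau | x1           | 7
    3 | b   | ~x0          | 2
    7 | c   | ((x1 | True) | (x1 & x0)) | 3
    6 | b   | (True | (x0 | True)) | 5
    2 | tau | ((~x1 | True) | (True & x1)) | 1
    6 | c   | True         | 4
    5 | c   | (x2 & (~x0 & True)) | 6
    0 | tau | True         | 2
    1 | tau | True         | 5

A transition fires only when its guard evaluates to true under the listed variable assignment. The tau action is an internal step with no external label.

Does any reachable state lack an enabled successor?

Answer: DEADLOCK at state 5

Working:
R = {0,1,2,5}
  0: tau→2  [deg 1]
  1: tau→5  [deg 1]
  2: tau→1  [deg 1]
  5: ∅  [no exit]
Path to 5: tau·tau·tau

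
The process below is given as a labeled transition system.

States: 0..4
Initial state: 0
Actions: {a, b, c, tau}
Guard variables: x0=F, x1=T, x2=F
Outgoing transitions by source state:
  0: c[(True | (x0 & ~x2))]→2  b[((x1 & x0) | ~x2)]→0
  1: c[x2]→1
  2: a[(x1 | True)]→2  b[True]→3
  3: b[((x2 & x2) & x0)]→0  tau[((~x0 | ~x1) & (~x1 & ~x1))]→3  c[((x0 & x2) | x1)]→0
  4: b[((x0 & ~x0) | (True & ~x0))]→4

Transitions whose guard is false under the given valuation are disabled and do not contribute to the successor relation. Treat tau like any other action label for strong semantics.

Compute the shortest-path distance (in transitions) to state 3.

Answer: 2

Analysis:
BFS to 3:
  depth 0: {0}
  depth 1: {2}
  depth 2: {3}
depth(3)=2, e.g. c·b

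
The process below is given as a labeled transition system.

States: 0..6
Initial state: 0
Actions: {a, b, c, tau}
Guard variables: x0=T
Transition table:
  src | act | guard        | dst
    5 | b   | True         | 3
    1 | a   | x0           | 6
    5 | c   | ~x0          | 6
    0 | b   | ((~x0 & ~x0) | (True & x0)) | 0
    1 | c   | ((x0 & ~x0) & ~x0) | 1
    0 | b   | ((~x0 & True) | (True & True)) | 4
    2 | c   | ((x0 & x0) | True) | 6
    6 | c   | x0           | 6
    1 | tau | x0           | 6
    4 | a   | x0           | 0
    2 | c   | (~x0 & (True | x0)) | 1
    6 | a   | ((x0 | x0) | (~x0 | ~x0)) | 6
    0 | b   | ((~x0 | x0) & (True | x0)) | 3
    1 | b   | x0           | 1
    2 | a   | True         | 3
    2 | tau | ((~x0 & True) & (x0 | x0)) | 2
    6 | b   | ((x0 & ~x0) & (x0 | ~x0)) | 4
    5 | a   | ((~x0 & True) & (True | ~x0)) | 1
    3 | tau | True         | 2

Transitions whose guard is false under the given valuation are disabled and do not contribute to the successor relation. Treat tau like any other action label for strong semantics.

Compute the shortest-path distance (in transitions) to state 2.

Layered search for 2:
  L0 = {0}
  L1 = {3,4}
  L2 = {2}
first hit 2 at d=2 via b·tau

Answer: 2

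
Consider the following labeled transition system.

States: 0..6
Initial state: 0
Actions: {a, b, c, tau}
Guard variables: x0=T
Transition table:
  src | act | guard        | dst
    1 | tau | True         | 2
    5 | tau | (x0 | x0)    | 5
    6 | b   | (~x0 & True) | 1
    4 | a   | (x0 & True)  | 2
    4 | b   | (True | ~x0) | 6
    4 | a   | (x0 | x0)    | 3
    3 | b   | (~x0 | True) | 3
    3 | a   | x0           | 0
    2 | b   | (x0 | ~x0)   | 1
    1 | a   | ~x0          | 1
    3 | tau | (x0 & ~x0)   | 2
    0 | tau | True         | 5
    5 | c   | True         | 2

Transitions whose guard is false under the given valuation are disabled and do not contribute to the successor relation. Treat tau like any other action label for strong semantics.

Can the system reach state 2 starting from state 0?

Answer: REACHABLE

Analysis:
10 transition(s) survive guard evaluation.
depth 0: {0}
depth 1: {5}  total {0,5}
depth 2: {2}  total {0,2,5}
depth 3: {1}  total {0,1,2,5}
R = {0,1,2,5}
witness 2: tau·c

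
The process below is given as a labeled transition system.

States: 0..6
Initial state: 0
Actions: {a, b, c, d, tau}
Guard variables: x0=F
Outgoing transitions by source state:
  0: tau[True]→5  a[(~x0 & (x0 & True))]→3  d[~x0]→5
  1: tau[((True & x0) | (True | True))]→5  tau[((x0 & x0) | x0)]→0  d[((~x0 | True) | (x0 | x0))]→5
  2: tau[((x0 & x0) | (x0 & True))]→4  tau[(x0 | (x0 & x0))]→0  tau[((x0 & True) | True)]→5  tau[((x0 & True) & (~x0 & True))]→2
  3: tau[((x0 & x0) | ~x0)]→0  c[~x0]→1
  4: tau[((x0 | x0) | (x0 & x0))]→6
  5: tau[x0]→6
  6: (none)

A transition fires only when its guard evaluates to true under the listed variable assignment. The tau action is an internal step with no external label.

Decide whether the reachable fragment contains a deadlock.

Answer: DEADLOCK at state 5

Trace:
Reachable = {0,5}
  0: d→5  tau→5  [2 exit(s)]
  5: ∅  [no exit]
witness 5: tau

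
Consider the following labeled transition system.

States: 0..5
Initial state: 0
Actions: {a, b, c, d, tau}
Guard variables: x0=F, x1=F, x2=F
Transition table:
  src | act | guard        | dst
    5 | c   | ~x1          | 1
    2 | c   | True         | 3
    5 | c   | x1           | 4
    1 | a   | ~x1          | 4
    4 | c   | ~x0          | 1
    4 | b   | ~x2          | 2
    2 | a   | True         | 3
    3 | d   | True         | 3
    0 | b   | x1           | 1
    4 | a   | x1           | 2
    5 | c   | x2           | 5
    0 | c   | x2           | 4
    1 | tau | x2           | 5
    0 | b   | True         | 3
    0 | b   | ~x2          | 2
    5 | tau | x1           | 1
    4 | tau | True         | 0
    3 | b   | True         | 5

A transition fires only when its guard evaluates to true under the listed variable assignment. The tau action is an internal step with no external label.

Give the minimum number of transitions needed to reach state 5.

Answer: 2

Trace:
BFS to 5:
  Layer 0: {0}
  Layer 1: {2,3}
  Layer 2: {5}
depth(5)=2, e.g. b·b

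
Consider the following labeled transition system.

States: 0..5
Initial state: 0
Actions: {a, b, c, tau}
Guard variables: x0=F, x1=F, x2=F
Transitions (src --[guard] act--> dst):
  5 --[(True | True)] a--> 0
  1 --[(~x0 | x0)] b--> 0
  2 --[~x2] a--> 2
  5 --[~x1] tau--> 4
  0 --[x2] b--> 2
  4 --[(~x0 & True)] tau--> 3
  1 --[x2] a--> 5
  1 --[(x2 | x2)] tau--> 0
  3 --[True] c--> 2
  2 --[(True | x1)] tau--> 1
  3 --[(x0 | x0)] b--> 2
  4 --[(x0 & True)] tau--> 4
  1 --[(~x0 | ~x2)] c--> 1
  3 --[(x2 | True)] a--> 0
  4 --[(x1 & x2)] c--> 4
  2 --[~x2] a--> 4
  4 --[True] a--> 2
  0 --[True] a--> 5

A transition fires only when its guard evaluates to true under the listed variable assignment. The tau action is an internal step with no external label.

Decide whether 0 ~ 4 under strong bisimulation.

Answer: NOT BISIMILAR

Trace:
Refine partition for ~:
  π0 = {{0,1,2,3,4,5}}
  π1 = {{0},{1},{2,4,5},{3}}
  π2 = {{0},{1},{2},{3},{4},{5}}
Fixed point at round 3; 6 class(es).
0∈{0}, 4∈{4}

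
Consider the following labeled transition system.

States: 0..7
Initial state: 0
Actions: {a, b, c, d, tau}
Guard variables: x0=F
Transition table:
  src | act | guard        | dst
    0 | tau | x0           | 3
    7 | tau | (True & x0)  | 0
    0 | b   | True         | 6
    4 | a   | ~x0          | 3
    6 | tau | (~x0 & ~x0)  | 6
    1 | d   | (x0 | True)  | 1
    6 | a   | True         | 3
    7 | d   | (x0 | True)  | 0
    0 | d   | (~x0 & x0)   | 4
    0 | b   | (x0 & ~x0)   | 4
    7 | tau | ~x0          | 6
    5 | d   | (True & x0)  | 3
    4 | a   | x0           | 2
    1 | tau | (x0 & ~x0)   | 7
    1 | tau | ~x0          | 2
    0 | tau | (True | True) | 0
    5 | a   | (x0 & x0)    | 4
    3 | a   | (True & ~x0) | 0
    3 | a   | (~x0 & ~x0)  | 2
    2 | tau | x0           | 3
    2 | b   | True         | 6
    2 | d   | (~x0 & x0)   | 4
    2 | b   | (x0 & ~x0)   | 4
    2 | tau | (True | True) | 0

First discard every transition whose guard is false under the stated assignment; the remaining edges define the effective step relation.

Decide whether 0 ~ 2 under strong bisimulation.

Compute ~ classes (split until stable):
  P[0] = {{0,1,2,3,4,5,6,7}}
  P[1] = {{0,2},{1,7},{3,4},{5},{6}}
  P[2] = {{0,2},{1},{3},{4},{5},{6},{7}}
Fixed point at round 3; 7 class(es).
[0]={0,2}  [2]={0,2}

Answer: BISIMILAR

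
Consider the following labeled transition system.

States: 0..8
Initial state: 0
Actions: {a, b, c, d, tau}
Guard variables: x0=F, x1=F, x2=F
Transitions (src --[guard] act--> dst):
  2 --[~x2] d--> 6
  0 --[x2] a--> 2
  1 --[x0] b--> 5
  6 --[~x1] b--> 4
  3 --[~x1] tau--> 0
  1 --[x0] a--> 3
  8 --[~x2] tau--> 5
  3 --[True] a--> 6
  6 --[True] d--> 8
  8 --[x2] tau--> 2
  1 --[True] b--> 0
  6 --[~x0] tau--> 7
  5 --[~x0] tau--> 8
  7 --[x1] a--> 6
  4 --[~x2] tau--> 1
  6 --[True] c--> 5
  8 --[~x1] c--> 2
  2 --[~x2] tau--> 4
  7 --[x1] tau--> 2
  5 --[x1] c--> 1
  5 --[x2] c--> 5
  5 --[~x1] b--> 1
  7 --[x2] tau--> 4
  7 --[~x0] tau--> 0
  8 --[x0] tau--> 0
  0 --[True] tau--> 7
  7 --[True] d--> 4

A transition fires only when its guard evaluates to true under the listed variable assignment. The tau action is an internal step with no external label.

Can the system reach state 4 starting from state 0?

17 transition(s) survive guard evaluation.
Layer 0: {0}
Layer 1: {7}  now seen {0,7}
Layer 2: {4}  now seen {0,4,7}
Layer 3: {1}  now seen {0,1,4,7}
Reachable = {0,1,4,7}
trace reaching 4: tau·d

Answer: REACHABLE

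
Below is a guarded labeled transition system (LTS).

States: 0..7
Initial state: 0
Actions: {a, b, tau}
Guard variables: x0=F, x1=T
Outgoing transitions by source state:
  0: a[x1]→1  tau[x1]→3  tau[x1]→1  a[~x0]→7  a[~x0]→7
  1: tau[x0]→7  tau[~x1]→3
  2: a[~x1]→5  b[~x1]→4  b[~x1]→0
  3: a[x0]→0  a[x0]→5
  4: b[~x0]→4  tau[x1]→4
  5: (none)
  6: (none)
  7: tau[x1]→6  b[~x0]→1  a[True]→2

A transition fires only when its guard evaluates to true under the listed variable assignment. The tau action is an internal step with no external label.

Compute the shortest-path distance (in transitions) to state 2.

Breadth-first toward 2:
  Layer 0: {0}
  Layer 1: {1,3,7}
  Layer 2: {2,6}
2 enters at depth 2; path a·a

Answer: 2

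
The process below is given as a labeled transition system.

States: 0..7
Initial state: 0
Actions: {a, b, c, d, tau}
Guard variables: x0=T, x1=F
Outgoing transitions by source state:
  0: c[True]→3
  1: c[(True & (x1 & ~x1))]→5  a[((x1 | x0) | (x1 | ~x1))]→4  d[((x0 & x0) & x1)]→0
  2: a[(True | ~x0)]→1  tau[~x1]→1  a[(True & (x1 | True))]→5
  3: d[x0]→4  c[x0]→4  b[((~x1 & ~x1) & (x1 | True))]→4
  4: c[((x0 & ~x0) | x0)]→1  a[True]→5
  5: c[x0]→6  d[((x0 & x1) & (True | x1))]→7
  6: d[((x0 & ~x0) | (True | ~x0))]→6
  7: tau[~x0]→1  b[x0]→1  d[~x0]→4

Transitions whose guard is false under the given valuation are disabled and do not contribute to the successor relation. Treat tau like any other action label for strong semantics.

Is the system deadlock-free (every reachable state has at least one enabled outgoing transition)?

Answer: DEADLOCK-FREE

Trace:
Reach set: {0,1,3,4,5,6}
  0: c→3  [1 out]
  1: a→4  [1 out]
  3: b→4  c→4  d→4  [3 out]
  4: a→5  c→1  [2 out]
  5: c→6  [1 out]
  6: d→6  [1 out]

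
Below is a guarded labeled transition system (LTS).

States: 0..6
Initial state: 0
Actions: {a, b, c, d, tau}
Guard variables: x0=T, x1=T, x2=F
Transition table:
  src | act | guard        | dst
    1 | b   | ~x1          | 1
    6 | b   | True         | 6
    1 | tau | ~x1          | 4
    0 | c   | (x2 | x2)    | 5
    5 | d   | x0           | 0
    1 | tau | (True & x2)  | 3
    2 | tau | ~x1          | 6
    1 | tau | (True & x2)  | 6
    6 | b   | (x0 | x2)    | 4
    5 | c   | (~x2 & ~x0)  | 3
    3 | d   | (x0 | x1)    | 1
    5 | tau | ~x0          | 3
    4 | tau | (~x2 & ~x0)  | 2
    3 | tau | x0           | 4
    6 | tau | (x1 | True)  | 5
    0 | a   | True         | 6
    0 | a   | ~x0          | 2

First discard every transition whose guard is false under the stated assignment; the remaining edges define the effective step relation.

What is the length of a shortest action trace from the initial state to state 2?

Answer: UNREACHABLE

Trace:
BFS to 2:
  depth 0: {0}
  depth 1: {6}
  depth 2: {4,5}
2 never appears.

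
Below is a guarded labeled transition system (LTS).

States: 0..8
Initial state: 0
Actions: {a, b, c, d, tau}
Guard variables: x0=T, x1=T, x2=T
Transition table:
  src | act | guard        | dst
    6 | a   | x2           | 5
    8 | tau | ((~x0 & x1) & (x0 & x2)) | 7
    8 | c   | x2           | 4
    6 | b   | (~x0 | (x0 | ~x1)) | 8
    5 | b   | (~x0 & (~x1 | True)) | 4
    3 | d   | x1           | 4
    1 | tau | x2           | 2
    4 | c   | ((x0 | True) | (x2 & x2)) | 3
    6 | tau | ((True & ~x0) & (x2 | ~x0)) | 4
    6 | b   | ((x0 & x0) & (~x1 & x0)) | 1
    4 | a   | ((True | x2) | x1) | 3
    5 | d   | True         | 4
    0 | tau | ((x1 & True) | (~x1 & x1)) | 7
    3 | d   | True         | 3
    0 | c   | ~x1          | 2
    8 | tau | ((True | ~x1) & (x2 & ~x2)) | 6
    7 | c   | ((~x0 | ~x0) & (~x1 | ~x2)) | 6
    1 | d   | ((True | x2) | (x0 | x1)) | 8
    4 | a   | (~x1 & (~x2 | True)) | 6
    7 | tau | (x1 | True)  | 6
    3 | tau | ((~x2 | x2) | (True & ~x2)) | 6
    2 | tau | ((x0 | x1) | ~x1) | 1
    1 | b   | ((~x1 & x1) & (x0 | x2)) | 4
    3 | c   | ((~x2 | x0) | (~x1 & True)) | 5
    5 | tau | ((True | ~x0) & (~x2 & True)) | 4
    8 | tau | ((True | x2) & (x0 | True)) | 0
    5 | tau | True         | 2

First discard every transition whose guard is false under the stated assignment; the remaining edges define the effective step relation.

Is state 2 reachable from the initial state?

Answer: REACHABLE

Working:
Guard filter leaves 17 enabled edge(s).
depth 0: {0}
depth 1: {7}  now seen {0,7}
depth 2: {6}  now seen {0,6,7}
depth 3: {5,8}  now seen {0,5,6,7,8}
depth 4: {2,4}  now seen {0,2,4,5,6,7,8}
depth 5: {1,3}  now seen {0,1,2,3,4,5,6,7,8}
Reachable = {0,1,2,3,4,5,6,7,8}
witness 2: tau·tau·a·tau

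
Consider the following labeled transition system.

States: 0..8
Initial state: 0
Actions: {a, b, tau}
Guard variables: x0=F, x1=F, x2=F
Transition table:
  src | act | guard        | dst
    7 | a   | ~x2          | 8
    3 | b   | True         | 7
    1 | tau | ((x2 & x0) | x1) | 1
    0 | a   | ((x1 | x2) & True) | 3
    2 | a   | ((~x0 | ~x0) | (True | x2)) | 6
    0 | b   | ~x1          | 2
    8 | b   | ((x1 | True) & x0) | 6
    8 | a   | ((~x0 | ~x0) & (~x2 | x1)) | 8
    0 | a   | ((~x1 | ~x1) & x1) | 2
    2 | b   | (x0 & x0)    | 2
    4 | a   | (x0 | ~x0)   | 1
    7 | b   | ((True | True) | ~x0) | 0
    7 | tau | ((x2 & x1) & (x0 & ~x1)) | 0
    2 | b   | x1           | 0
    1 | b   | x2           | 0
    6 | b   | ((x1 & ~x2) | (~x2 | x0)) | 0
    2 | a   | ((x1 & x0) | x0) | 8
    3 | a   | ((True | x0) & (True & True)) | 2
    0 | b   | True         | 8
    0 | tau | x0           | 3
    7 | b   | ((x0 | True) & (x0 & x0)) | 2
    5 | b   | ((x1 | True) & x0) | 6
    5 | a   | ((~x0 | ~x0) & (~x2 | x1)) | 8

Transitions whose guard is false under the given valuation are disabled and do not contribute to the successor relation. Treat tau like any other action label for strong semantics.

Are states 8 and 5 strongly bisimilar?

Answer: BISIMILAR

Analysis:
Bisimulation quotient by refinement:
  round 0: {{0,1,2,3,4,5,6,7,8}}
  round 1: {{0,6},{1},{2,4,5,8},{3,7}}
  round 2: {{0},{1},{2},{3},{4},{5,8},{6},{7}}
8 equivalence class(es) (converged in 3)
class of 8: {5,8}; class of 5: {5,8}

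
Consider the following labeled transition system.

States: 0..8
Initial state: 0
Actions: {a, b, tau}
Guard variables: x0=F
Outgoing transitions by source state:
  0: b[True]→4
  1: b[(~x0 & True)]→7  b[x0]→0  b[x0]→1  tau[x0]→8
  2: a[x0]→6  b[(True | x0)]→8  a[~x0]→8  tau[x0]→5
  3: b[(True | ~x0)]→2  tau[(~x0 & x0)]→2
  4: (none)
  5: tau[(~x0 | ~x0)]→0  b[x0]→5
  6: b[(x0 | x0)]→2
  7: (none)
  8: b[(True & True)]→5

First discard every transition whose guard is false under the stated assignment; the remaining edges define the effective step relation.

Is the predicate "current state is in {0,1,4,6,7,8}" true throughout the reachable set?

Inv-set: {0,1,4,6,7,8}
Reach set: {0,4}
  0: ✓
  4: ✓

Answer: INVARIANT HOLDS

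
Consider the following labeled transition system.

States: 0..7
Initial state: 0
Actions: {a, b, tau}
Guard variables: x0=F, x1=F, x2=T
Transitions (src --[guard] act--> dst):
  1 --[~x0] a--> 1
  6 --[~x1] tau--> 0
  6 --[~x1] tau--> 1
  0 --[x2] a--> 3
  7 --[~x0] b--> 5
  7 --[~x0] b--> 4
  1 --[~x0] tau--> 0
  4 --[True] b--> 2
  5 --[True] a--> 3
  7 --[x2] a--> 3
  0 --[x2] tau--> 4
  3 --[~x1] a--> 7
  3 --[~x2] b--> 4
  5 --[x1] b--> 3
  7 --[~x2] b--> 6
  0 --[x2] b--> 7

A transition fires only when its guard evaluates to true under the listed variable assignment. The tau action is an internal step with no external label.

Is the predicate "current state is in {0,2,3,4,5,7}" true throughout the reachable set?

Safe = {0,2,3,4,5,7}
Reachable = {0,2,3,4,5,7}
  0: ok
  2: ok
  3: ok
  4: ok
  5: ok
  7: ok

Answer: INVARIANT HOLDS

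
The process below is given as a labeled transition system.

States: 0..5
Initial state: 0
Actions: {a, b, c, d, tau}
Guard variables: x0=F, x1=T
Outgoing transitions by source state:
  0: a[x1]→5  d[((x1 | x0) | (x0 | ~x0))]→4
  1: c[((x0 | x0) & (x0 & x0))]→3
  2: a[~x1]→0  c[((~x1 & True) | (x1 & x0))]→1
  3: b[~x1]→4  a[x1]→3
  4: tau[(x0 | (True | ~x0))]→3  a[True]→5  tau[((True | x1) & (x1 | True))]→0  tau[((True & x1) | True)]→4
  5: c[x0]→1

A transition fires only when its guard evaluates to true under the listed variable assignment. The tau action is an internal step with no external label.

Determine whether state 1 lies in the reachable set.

Answer: UNREACHABLE

Trace:
7 transition(s) survive guard evaluation.
L0 = {0}
L1 = {4,5}  total {0,4,5}
L2 = {3}  total {0,3,4,5}
R = {0,3,4,5}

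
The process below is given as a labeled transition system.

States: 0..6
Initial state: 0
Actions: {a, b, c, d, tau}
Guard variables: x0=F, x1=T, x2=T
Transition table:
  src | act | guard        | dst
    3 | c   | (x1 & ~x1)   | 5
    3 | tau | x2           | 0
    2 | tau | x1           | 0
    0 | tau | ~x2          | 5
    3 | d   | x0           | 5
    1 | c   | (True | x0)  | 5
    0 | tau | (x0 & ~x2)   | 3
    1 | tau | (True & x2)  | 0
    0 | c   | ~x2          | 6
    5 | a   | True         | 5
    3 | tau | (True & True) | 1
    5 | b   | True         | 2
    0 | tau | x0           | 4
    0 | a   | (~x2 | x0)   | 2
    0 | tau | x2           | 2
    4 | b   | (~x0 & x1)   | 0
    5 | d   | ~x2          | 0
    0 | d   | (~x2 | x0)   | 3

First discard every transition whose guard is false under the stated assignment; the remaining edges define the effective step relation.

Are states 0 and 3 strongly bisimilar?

Answer: NOT BISIMILAR

Trace:
Refine partition for ~:
  P[0] = {{0,1,2,3,4,5,6}}
  P[1] = {{0,2,3},{1},{4},{5},{6}}
  P[2] = {{0,2},{1},{3},{4},{5},{6}}
stable after 3 split(s): 6 block(s)
class of 0: {0,2}; class of 3: {3}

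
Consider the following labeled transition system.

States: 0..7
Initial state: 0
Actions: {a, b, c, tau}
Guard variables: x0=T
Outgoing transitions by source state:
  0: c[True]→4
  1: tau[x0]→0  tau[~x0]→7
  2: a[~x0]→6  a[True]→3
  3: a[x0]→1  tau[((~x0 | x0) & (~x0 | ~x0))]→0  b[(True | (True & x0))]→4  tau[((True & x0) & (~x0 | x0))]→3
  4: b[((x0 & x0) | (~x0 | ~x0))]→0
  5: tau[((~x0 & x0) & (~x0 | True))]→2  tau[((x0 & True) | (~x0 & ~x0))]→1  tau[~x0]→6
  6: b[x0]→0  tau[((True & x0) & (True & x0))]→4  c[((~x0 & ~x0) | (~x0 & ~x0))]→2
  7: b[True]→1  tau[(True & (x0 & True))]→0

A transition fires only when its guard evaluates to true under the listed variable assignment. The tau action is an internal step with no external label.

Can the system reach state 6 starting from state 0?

After dropping false guards: 12 live edges.
L0 = {0}
L1 = {4}  now seen {0,4}
Reachable = {0,4}

Answer: UNREACHABLE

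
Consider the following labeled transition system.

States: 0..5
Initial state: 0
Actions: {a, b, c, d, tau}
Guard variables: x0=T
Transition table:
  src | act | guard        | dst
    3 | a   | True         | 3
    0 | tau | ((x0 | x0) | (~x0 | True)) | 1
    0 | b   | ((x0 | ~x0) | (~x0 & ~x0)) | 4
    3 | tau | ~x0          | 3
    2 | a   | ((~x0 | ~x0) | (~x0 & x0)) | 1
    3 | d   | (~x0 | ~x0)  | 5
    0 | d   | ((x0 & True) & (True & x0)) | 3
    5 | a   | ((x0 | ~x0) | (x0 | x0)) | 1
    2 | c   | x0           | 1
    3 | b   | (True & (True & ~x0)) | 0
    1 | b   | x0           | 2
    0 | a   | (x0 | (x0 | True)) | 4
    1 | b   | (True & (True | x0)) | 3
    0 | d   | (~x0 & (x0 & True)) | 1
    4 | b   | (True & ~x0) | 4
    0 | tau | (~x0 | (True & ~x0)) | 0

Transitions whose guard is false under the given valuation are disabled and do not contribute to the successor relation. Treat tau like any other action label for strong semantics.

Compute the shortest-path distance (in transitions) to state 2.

Answer: 2

Working:
Breadth-first toward 2:
  depth 0: {0}
  depth 1: {1,3,4}
  depth 2: {2}
first hit 2 at d=2 via tau·b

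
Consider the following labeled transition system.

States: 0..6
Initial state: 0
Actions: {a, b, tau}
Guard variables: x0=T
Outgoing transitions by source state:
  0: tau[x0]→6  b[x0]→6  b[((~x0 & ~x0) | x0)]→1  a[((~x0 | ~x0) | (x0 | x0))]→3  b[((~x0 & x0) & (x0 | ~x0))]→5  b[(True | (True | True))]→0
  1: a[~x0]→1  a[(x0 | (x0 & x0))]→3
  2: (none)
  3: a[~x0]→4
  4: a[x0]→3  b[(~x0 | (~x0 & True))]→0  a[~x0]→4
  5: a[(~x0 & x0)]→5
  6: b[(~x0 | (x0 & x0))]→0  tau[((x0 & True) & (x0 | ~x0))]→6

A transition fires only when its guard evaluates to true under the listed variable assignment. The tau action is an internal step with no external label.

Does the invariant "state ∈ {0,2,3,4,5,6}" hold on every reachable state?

Answer: INVARIANT VIOLATED at state 1

Analysis:
Safe = {0,2,3,4,5,6}
Reachable = {0,1,3,6}
  0: safe
  1: ✗ unsafe
  3: safe
  6: safe
counterexample path to 1: b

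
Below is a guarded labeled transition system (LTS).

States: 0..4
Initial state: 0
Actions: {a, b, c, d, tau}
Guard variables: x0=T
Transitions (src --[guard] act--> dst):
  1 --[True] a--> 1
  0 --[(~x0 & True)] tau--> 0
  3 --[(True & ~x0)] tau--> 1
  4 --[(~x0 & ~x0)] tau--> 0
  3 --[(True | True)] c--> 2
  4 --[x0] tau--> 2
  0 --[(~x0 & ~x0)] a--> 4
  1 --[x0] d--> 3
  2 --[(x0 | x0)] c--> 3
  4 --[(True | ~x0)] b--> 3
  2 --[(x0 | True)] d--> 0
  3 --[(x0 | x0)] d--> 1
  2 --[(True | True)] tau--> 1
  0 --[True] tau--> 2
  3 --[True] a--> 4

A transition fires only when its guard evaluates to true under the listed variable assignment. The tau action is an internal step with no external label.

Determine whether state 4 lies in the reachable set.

Answer: REACHABLE

Trace:
After dropping false guards: 11 live edges.
Layer 0: {0}
Layer 1: {2}  total {0,2}
Layer 2: {1,3}  total {0,1,2,3}
Layer 3: {4}  total {0,1,2,3,4}
Reach set: {0,1,2,3,4}
trace reaching 4: tau·c·a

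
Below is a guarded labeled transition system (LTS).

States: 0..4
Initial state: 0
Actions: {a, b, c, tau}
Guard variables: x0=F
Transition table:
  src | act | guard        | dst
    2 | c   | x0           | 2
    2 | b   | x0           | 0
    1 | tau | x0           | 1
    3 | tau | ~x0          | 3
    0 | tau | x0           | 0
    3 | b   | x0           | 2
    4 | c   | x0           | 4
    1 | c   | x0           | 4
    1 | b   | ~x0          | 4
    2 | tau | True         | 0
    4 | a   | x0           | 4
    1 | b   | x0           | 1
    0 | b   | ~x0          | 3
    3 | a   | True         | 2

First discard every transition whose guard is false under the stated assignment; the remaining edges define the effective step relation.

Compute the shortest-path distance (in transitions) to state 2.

Layered search for 2:
  L0 = {0}
  L1 = {3}
  L2 = {2}
2 enters at depth 2; path b·a

Answer: 2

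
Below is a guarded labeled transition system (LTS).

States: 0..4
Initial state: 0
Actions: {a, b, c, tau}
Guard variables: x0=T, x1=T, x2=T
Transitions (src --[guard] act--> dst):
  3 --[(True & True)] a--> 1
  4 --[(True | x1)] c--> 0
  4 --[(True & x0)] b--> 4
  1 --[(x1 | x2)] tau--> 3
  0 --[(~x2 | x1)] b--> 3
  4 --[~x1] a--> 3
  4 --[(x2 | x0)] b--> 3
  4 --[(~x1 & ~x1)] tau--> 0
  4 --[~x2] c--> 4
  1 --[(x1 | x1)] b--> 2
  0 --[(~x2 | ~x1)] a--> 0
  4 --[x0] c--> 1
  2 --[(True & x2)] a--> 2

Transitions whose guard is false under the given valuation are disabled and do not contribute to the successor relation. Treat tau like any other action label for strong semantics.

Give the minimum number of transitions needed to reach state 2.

Answer: 3

Analysis:
Breadth-first toward 2:
  Layer 0: {0}
  Layer 1: {3}
  Layer 2: {1}
  Layer 3: {2}
first hit 2 at d=3 via b·a·b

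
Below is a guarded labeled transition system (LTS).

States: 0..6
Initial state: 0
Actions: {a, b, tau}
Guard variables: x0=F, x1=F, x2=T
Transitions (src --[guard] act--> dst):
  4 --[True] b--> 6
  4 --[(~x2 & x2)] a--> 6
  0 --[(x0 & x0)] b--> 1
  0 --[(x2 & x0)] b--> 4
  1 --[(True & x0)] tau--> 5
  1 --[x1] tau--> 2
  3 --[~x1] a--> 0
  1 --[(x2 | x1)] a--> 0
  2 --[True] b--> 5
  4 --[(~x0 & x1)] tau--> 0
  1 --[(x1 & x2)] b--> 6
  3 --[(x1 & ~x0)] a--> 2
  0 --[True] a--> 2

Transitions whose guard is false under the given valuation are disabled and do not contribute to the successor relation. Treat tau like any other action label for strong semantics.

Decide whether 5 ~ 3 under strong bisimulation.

Answer: NOT BISIMILAR

Trace:
Bisimulation quotient by refinement:
  P[0] = {{0,1,2,3,4,5,6}}
  P[1] = {{0,1,3},{2,4},{5,6}}
  P[2] = {{0},{1,3},{2,4},{5,6}}
stable after 3 split(s): 4 block(s)
5∈{5,6}, 3∈{1,3}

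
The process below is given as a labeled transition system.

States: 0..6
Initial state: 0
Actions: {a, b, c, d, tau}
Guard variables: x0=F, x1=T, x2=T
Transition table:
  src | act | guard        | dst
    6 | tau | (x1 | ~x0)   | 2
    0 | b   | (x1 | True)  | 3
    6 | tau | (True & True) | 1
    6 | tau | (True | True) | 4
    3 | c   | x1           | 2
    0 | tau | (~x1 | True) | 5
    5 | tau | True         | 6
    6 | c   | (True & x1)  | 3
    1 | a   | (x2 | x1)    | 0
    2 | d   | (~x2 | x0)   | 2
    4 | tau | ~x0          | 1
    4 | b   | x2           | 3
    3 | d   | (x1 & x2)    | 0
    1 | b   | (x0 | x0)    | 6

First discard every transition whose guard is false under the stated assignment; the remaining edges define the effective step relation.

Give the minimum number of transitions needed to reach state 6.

Answer: 2

Working:
Breadth-first toward 6:
  depth 0: {0}
  depth 1: {3,5}
  depth 2: {2,6}
depth(6)=2, e.g. tau·tau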